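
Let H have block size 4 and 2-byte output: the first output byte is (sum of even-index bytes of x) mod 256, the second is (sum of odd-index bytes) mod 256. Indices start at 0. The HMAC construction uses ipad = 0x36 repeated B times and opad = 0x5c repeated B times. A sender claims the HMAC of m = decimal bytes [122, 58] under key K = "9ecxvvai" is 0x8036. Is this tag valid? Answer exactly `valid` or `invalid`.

valid

Key "9ecxvvai" = 39 65 63 78 76 76 61 69 is 8 bytes > B = 4, so hash it first: H(key) = 73 bc, then zero-pad to 4 bytes: K' = 73 bc 00 00.
K' ⊕ ipad = 45 8a 36 36; K' ⊕ opad = 2f e0 5c 5c.
Inner hash: even-index sum = 245 mod 256 = 245; odd-index sum = 250 mod 256 = 250 → f5 fa.
Outer hash (recomputed tag): even-index sum = 384 mod 256 = 128; odd-index sum = 566 mod 256 = 54 → 80 36.
Recomputed tag = 8036; claimed = 8036 → match.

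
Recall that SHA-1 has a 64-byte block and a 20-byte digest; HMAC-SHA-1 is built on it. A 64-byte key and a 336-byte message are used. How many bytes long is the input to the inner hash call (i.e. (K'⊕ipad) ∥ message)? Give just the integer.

400

Key is 64 ≤ 64 bytes, zero-padded: |K'| = 64.
Inner input = (K'⊕ipad) ∥ m → 64 + 336 = 400 bytes.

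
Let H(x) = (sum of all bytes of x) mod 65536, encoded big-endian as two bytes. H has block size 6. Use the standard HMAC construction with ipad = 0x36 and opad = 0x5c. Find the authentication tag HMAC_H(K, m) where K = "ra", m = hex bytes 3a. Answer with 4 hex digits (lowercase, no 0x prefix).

0289

Key "ra" = 72 61 is 2 bytes ≤ B = 6; zero-pad to 6 bytes: K' = 72 61 00 00 00 00.
K' ⊕ ipad = 44 57 36 36 36 36.  K' ⊕ opad = 2e 3d 5c 5c 5c 5c.
Inner input = (K'⊕ipad) ∥ m = 44 57 36 36 36 36 ∥ 3a.
Inner hash: sum = 68+87+54+54+54+54+58 = 429 → 01 ad.
Outer input = (K'⊕opad) ∥ inner = 2e 3d 5c 5c 5c 5c ∥ 01 ad.
Outer hash (tag): sum = 46+61+92+92+92+92+1+173 = 649 → 02 89.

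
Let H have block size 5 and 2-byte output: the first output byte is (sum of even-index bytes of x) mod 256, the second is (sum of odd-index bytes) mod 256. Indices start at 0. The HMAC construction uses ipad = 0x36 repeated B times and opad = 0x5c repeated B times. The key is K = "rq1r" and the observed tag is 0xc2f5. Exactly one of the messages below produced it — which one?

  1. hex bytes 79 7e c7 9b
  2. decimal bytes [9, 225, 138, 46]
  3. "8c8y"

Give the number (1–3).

1

Key "rq1r" = 72 71 31 72 is 4 bytes ≤ B = 5; zero-pad to 5 bytes: K' = 72 71 31 72 00.
K' ⊕ ipad = 44 47 07 44 36; K' ⊕ opad = 2e 2d 6d 2e 5c.
m1: inner = H(44 47 07 44 36 79 7e c7 9b) = 9a cb; tag = H(2e 2d 6d 2e 5c 9a cb) = c2f5 ← matches
m2: inner = H(44 47 07 44 36 09 e1 8a 2e) = 90 1e; tag = H(2e 2d 6d 2e 5c 90 1e) = 15eb
m3: inner = H(44 47 07 44 36 38 63 38 79) = 5d fb; tag = H(2e 2d 6d 2e 5c 5d fb) = f2b8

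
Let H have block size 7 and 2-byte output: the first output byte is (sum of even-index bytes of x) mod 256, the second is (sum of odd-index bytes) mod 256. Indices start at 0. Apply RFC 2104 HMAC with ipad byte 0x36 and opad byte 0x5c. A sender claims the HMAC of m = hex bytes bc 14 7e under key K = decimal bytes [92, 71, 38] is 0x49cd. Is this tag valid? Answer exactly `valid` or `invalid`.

Key decimal bytes [92, 71, 38] = 5c 47 26 is 3 bytes ≤ B = 7; zero-pad to 7 bytes: K' = 5c 47 26 00 00 00 00.
K' ⊕ ipad = 6a 71 10 36 36 36 36; K' ⊕ opad = 00 1b 7a 5c 5c 5c 5c.
Inner hash: even-index sum = 250 mod 256 = 250; odd-index sum = 535 mod 256 = 23 → fa 17.
Outer hash (recomputed tag): even-index sum = 329 mod 256 = 73; odd-index sum = 461 mod 256 = 205 → 49 cd.
Recomputed tag = 49cd; claimed = 49cd → match.

valid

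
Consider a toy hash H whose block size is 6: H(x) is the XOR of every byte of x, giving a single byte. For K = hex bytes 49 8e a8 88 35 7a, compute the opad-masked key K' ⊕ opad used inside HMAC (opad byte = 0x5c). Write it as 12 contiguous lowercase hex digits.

Key hex bytes 49 8e a8 88 35 7a is exactly B = 6 bytes: K' = 49 8e a8 88 35 7a.
XOR each byte with 0x5c: 49⊕5c=15, 8e⊕5c=d2, a8⊕5c=f4, 88⊕5c=d4, 35⊕5c=69, 7a⊕5c=26.

15d2f4d46926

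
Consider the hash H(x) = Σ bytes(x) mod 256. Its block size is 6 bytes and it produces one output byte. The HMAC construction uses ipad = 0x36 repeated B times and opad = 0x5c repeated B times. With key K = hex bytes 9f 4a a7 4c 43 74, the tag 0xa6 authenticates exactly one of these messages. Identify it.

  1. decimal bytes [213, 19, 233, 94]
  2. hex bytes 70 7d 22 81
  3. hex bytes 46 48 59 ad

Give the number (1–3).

3

Key hex bytes 9f 4a a7 4c 43 74 is exactly B = 6 bytes: K' = 9f 4a a7 4c 43 74.
K' ⊕ ipad = a9 7c 91 7a 75 42; K' ⊕ opad = c3 16 fb 10 1f 28.
m1: inner = H(a9 7c 91 7a 75 42 d5 13 e9 5e) = 16; tag = H(c3 16 fb 10 1f 28 16) = 41
m2: inner = H(a9 7c 91 7a 75 42 70 7d 22 81) = 77; tag = H(c3 16 fb 10 1f 28 77) = a2
m3: inner = H(a9 7c 91 7a 75 42 46 48 59 ad) = 7b; tag = H(c3 16 fb 10 1f 28 7b) = a6 ← matches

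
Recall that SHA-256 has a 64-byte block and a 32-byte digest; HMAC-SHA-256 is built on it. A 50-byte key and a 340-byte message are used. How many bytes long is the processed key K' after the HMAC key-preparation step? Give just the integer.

Key is 50 ≤ 64 bytes, zero-padded: |K'| = 64.

64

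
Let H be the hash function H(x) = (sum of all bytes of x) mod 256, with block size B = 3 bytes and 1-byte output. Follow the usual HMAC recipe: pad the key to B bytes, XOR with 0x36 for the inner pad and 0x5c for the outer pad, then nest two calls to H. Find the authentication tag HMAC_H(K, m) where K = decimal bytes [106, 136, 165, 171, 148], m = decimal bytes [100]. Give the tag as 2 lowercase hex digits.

f2

Key decimal bytes [106, 136, 165, 171, 148] = 6a 88 a5 ab 94 is 5 bytes > B = 3, so hash it first: H(key) = d6, then zero-pad to 3 bytes: K' = d6 00 00.
K' ⊕ ipad = e0 36 36.  K' ⊕ opad = 8a 5c 5c.
Inner input = (K'⊕ipad) ∥ m = e0 36 36 ∥ 64.
Inner hash: sum = 224+54+54+100 = 432; mod 256 = 176 → b0.
Outer input = (K'⊕opad) ∥ inner = 8a 5c 5c ∥ b0.
Outer hash (tag): sum = 138+92+92+176 = 498; mod 256 = 242 → f2.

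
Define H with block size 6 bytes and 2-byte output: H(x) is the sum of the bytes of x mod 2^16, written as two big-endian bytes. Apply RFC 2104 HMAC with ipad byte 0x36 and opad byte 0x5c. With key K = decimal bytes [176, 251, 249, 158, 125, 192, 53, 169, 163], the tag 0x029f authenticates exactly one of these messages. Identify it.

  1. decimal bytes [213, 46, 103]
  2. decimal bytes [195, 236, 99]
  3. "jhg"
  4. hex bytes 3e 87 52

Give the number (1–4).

Key decimal bytes [176, 251, 249, 158, 125, 192, 53, 169, 163] = b0 fb f9 9e 7d c0 35 a9 a3 is 9 bytes > B = 6, so hash it first: H(key) = 06 00, then zero-pad to 6 bytes: K' = 06 00 00 00 00 00.
K' ⊕ ipad = 30 36 36 36 36 36; K' ⊕ opad = 5a 5c 5c 5c 5c 5c.
m1: inner = H(30 36 36 36 36 36 d5 2e 67) = 02 a8; tag = H(5a 5c 5c 5c 5c 5c 02 a8) = 02d0
m2: inner = H(30 36 36 36 36 36 c3 ec 63) = 03 50; tag = H(5a 5c 5c 5c 5c 5c 03 50) = 0279
m3: inner = H(30 36 36 36 36 36 6a 68 67) = 02 77; tag = H(5a 5c 5c 5c 5c 5c 02 77) = 029f ← matches
m4: inner = H(30 36 36 36 36 36 3e 87 52) = 02 55; tag = H(5a 5c 5c 5c 5c 5c 02 55) = 027d

3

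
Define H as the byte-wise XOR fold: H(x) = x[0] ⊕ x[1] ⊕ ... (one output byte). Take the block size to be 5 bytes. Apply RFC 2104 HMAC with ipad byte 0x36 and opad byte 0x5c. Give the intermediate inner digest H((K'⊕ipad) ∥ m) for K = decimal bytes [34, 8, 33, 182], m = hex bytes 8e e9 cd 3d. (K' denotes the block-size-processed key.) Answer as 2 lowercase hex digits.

Key decimal bytes [34, 8, 33, 182] = 22 08 21 b6 is 4 bytes ≤ B = 5; zero-pad to 5 bytes: K' = 22 08 21 b6 00.
K' ⊕ ipad = 14 3e 17 80 36.
Inner input = 14 3e 17 80 36 ∥ 8e e9 cd 3d.
Inner hash: XOR 14⊕3e⊕17⊕80⊕36⊕8e⊕e9⊕cd⊕3d = 1c.

1c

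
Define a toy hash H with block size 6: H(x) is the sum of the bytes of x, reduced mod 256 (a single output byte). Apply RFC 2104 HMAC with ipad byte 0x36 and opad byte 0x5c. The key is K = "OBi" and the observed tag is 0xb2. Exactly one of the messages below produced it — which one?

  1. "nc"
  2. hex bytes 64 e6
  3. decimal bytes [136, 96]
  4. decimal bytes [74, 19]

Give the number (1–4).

2

Key "OBi" = 4f 42 69 is 3 bytes ≤ B = 6; zero-pad to 6 bytes: K' = 4f 42 69 00 00 00.
K' ⊕ ipad = 79 74 5f 36 36 36; K' ⊕ opad = 13 1e 35 5c 5c 5c.
m1: inner = H(79 74 5f 36 36 36 6e 63) = bf; tag = H(13 1e 35 5c 5c 5c bf) = 39
m2: inner = H(79 74 5f 36 36 36 64 e6) = 38; tag = H(13 1e 35 5c 5c 5c 38) = b2 ← matches
m3: inner = H(79 74 5f 36 36 36 88 60) = d6; tag = H(13 1e 35 5c 5c 5c d6) = 50
m4: inner = H(79 74 5f 36 36 36 4a 13) = 4b; tag = H(13 1e 35 5c 5c 5c 4b) = c5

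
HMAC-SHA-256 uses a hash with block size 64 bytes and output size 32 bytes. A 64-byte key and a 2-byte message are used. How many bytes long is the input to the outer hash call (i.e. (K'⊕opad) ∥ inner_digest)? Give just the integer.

Key is 64 ≤ 64 bytes, zero-padded: |K'| = 64.
Outer input = (K'⊕opad) ∥ H(inner) → 64 + 32 = 96 bytes.

96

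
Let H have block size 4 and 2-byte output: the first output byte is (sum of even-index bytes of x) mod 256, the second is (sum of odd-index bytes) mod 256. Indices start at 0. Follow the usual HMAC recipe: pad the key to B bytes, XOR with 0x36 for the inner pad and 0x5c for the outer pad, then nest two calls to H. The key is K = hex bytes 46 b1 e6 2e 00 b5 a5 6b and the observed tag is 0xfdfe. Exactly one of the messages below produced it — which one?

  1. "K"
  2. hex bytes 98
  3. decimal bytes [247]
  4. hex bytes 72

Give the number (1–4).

3

Key hex bytes 46 b1 e6 2e 00 b5 a5 6b is 8 bytes > B = 4, so hash it first: H(key) = d1 ff, then zero-pad to 4 bytes: K' = d1 ff 00 00.
K' ⊕ ipad = e7 c9 36 36; K' ⊕ opad = 8d a3 5c 5c.
m1: inner = H(e7 c9 36 36 4b) = 68 ff; tag = H(8d a3 5c 5c 68 ff) = 51fe
m2: inner = H(e7 c9 36 36 98) = b5 ff; tag = H(8d a3 5c 5c b5 ff) = 9efe
m3: inner = H(e7 c9 36 36 f7) = 14 ff; tag = H(8d a3 5c 5c 14 ff) = fdfe ← matches
m4: inner = H(e7 c9 36 36 72) = 8f ff; tag = H(8d a3 5c 5c 8f ff) = 78fe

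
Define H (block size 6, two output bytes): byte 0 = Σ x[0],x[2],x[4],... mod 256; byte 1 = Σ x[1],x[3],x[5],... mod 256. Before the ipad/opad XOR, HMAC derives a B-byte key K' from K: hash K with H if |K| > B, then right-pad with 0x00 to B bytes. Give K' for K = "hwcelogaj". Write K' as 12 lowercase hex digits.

08ac00000000

|K| = 9 > B = 6, so first hash the key.
H(K): even-index sum = 520 mod 256 = 8; odd-index sum = 428 mod 256 = 172 → 08 ac.
Zero-pad H(K) = 08 ac to 6 bytes: K' = 08 ac 00 00 00 00.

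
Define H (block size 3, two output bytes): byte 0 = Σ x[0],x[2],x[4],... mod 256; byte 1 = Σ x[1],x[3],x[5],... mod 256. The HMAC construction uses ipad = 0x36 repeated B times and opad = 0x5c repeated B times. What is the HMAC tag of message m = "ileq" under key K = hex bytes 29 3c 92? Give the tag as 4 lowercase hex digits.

1b00

Key hex bytes 29 3c 92 is exactly B = 3 bytes: K' = 29 3c 92.
K' ⊕ ipad = 1f 0a a4.  K' ⊕ opad = 75 60 ce.
Inner input = (K'⊕ipad) ∥ m = 1f 0a a4 ∥ 69 6c 65 71.
Inner hash: even-index sum = 416 mod 256 = 160; odd-index sum = 216 mod 256 = 216 → a0 d8.
Outer input = (K'⊕opad) ∥ inner = 75 60 ce ∥ a0 d8.
Outer hash (tag): even-index sum = 539 mod 256 = 27; odd-index sum = 256 mod 256 = 0 → 1b 00.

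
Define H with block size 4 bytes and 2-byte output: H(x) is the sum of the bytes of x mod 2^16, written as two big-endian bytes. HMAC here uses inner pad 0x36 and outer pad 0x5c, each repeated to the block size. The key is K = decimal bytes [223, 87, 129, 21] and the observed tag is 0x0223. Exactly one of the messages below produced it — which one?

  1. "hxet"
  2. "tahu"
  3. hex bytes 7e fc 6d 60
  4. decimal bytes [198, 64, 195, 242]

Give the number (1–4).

Key decimal bytes [223, 87, 129, 21] = df 57 81 15 is exactly B = 4 bytes: K' = df 57 81 15.
K' ⊕ ipad = e9 61 b7 23; K' ⊕ opad = 83 0b dd 49.
m1: inner = H(e9 61 b7 23 68 78 65 74) = 03 dd; tag = H(83 0b dd 49 03 dd) = 0294
m2: inner = H(e9 61 b7 23 74 61 68 75) = 03 d6; tag = H(83 0b dd 49 03 d6) = 028d
m3: inner = H(e9 61 b7 23 7e fc 6d 60) = 04 6b; tag = H(83 0b dd 49 04 6b) = 0223 ← matches
m4: inner = H(e9 61 b7 23 c6 40 c3 f2) = 04 df; tag = H(83 0b dd 49 04 df) = 0297

3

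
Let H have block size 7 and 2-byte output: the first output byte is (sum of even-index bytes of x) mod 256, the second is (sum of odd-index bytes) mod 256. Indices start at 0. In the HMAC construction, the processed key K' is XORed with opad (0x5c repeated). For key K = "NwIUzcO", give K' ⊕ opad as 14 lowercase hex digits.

122b1509263f13

Key "NwIUzcO" = 4e 77 49 55 7a 63 4f is exactly B = 7 bytes: K' = 4e 77 49 55 7a 63 4f.
XOR each byte with 0x5c: 4e⊕5c=12, 77⊕5c=2b, 49⊕5c=15, 55⊕5c=09, 7a⊕5c=26, 63⊕5c=3f, 4f⊕5c=13.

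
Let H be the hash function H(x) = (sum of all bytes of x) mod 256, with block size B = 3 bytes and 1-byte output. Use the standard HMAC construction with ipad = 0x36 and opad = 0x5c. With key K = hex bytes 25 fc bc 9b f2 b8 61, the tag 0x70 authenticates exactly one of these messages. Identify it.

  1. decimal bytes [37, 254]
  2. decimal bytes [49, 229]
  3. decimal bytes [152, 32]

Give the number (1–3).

Key hex bytes 25 fc bc 9b f2 b8 61 is 7 bytes > B = 3, so hash it first: H(key) = 83, then zero-pad to 3 bytes: K' = 83 00 00.
K' ⊕ ipad = b5 36 36; K' ⊕ opad = df 5c 5c.
m1: inner = H(b5 36 36 25 fe) = 44; tag = H(df 5c 5c 44) = db
m2: inner = H(b5 36 36 31 e5) = 37; tag = H(df 5c 5c 37) = ce
m3: inner = H(b5 36 36 98 20) = d9; tag = H(df 5c 5c d9) = 70 ← matches

3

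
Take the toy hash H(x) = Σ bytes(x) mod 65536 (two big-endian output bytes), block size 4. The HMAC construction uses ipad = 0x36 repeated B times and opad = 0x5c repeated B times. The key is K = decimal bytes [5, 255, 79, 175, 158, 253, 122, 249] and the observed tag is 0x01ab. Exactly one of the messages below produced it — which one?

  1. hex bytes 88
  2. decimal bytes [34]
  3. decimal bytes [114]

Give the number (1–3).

1

Key decimal bytes [5, 255, 79, 175, 158, 253, 122, 249] = 05 ff 4f af 9e fd 7a f9 is 8 bytes > B = 4, so hash it first: H(key) = 05 10, then zero-pad to 4 bytes: K' = 05 10 00 00.
K' ⊕ ipad = 33 26 36 36; K' ⊕ opad = 59 4c 5c 5c.
m1: inner = H(33 26 36 36 88) = 01 4d; tag = H(59 4c 5c 5c 01 4d) = 01ab ← matches
m2: inner = H(33 26 36 36 22) = 00 e7; tag = H(59 4c 5c 5c 00 e7) = 0244
m3: inner = H(33 26 36 36 72) = 01 37; tag = H(59 4c 5c 5c 01 37) = 0195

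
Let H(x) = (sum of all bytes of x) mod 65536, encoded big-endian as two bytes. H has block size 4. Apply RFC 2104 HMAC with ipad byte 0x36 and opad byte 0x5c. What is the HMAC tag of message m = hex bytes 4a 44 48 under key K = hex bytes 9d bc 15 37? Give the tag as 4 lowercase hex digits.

0286

Key hex bytes 9d bc 15 37 is exactly B = 4 bytes: K' = 9d bc 15 37.
K' ⊕ ipad = ab 8a 23 01.  K' ⊕ opad = c1 e0 49 6b.
Inner input = (K'⊕ipad) ∥ m = ab 8a 23 01 ∥ 4a 44 48.
Inner hash: sum = 171+138+35+1+74+68+72 = 559 → 02 2f.
Outer input = (K'⊕opad) ∥ inner = c1 e0 49 6b ∥ 02 2f.
Outer hash (tag): sum = 193+224+73+107+2+47 = 646 → 02 86.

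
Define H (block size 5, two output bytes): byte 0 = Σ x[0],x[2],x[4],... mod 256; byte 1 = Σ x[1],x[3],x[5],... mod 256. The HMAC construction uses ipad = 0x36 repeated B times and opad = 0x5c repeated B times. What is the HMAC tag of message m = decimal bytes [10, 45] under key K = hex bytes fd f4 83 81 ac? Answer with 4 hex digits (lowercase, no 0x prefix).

Key hex bytes fd f4 83 81 ac is exactly B = 5 bytes: K' = fd f4 83 81 ac.
K' ⊕ ipad = cb c2 b5 b7 9a.  K' ⊕ opad = a1 a8 df dd f0.
Inner input = (K'⊕ipad) ∥ m = cb c2 b5 b7 9a ∥ 0a 2d.
Inner hash: even-index sum = 583 mod 256 = 71; odd-index sum = 387 mod 256 = 131 → 47 83.
Outer input = (K'⊕opad) ∥ inner = a1 a8 df dd f0 ∥ 47 83.
Outer hash (tag): even-index sum = 755 mod 256 = 243; odd-index sum = 460 mod 256 = 204 → f3 cc.

f3cc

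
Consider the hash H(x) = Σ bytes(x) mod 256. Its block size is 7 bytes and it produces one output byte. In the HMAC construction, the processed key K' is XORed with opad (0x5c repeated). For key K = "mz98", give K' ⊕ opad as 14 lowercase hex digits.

Key "mz98" = 6d 7a 39 38 is 4 bytes ≤ B = 7; zero-pad to 7 bytes: K' = 6d 7a 39 38 00 00 00.
XOR each byte with 0x5c: 6d⊕5c=31, 7a⊕5c=26, 39⊕5c=65, 38⊕5c=64, 00⊕5c=5c, 00⊕5c=5c, 00⊕5c=5c.

312665645c5c5c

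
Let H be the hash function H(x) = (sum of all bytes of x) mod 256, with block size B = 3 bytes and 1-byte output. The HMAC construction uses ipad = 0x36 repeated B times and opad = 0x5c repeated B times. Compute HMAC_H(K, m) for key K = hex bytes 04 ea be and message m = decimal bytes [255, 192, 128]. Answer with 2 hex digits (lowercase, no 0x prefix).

c5

Key hex bytes 04 ea be is exactly B = 3 bytes: K' = 04 ea be.
K' ⊕ ipad = 32 dc 88.  K' ⊕ opad = 58 b6 e2.
Inner input = (K'⊕ipad) ∥ m = 32 dc 88 ∥ ff c0 80.
Inner hash: sum = 50+220+136+255+192+128 = 981; mod 256 = 213 → d5.
Outer input = (K'⊕opad) ∥ inner = 58 b6 e2 ∥ d5.
Outer hash (tag): sum = 88+182+226+213 = 709; mod 256 = 197 → c5.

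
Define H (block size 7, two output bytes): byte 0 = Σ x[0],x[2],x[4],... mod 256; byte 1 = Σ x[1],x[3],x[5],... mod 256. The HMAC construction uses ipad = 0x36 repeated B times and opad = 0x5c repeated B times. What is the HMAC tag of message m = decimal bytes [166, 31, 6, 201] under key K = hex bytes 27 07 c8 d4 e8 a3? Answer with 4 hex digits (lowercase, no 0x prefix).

73ed

Key hex bytes 27 07 c8 d4 e8 a3 is 6 bytes ≤ B = 7; zero-pad to 7 bytes: K' = 27 07 c8 d4 e8 a3 00.
K' ⊕ ipad = 11 31 fe e2 de 95 36.  K' ⊕ opad = 7b 5b 94 88 b4 ff 5c.
Inner input = (K'⊕ipad) ∥ m = 11 31 fe e2 de 95 36 ∥ a6 1f 06 c9.
Inner hash: even-index sum = 779 mod 256 = 11; odd-index sum = 596 mod 256 = 84 → 0b 54.
Outer input = (K'⊕opad) ∥ inner = 7b 5b 94 88 b4 ff 5c ∥ 0b 54.
Outer hash (tag): even-index sum = 627 mod 256 = 115; odd-index sum = 493 mod 256 = 237 → 73 ed.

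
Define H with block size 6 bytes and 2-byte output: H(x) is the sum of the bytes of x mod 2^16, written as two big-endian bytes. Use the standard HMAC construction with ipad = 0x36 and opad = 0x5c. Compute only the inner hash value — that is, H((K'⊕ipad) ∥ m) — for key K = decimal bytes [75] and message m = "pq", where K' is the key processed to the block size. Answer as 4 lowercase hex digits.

026c

Key decimal bytes [75] = 4b is 1 byte ≤ B = 6; zero-pad to 6 bytes: K' = 4b 00 00 00 00 00.
K' ⊕ ipad = 7d 36 36 36 36 36.
Inner input = 7d 36 36 36 36 36 ∥ 70 71.
Inner hash: sum = 125+54+54+54+54+54+112+113 = 620 → 02 6c.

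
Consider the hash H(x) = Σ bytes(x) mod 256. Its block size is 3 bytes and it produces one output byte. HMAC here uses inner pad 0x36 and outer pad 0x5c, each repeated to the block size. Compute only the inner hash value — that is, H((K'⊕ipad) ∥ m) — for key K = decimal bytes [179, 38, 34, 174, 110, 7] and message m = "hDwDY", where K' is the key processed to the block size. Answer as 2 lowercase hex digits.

Key decimal bytes [179, 38, 34, 174, 110, 7] = b3 26 22 ae 6e 07 is 6 bytes > B = 3, so hash it first: H(key) = 1e, then zero-pad to 3 bytes: K' = 1e 00 00.
K' ⊕ ipad = 28 36 36.
Inner input = 28 36 36 ∥ 68 44 77 44 59.
Inner hash: sum = 40+54+54+104+68+119+68+89 = 596; mod 256 = 84 → 54.

54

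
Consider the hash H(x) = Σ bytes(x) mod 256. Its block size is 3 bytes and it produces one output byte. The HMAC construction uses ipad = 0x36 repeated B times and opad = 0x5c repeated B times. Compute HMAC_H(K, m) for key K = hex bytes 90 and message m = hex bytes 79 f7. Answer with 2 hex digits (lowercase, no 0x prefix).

06

Key hex bytes 90 is 1 byte ≤ B = 3; zero-pad to 3 bytes: K' = 90 00 00.
K' ⊕ ipad = a6 36 36.  K' ⊕ opad = cc 5c 5c.
Inner input = (K'⊕ipad) ∥ m = a6 36 36 ∥ 79 f7.
Inner hash: sum = 166+54+54+121+247 = 642; mod 256 = 130 → 82.
Outer input = (K'⊕opad) ∥ inner = cc 5c 5c ∥ 82.
Outer hash (tag): sum = 204+92+92+130 = 518; mod 256 = 6 → 06.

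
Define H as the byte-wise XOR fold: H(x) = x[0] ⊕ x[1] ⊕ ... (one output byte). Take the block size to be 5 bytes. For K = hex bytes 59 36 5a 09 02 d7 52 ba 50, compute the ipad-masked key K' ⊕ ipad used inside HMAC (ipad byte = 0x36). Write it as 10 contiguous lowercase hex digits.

6736363636

Key hex bytes 59 36 5a 09 02 d7 52 ba 50 is 9 bytes > B = 5, so hash it first: H(key) = 51, then zero-pad to 5 bytes: K' = 51 00 00 00 00.
XOR each byte with 0x36: 51⊕36=67, 00⊕36=36, 00⊕36=36, 00⊕36=36, 00⊕36=36.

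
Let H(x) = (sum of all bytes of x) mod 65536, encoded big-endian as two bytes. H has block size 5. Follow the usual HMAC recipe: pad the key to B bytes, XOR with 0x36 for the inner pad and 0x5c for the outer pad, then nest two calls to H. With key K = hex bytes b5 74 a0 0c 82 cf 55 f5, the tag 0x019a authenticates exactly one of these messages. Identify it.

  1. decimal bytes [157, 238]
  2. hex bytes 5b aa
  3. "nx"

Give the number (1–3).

Key hex bytes b5 74 a0 0c 82 cf 55 f5 is 8 bytes > B = 5, so hash it first: H(key) = 04 70, then zero-pad to 5 bytes: K' = 04 70 00 00 00.
K' ⊕ ipad = 32 46 36 36 36; K' ⊕ opad = 58 2c 5c 5c 5c.
m1: inner = H(32 46 36 36 36 9d ee) = 02 a5; tag = H(58 2c 5c 5c 5c 02 a5) = 023f
m2: inner = H(32 46 36 36 36 5b aa) = 02 1f; tag = H(58 2c 5c 5c 5c 02 1f) = 01b9
m3: inner = H(32 46 36 36 36 6e 78) = 02 00; tag = H(58 2c 5c 5c 5c 02 00) = 019a ← matches

3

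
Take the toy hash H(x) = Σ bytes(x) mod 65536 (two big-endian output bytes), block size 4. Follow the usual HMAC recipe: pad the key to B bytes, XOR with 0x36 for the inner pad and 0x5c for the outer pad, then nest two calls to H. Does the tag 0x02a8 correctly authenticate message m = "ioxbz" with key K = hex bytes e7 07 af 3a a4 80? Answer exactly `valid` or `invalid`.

invalid

Key hex bytes e7 07 af 3a a4 80 is 6 bytes > B = 4, so hash it first: H(key) = 02 fb, then zero-pad to 4 bytes: K' = 02 fb 00 00.
K' ⊕ ipad = 34 cd 36 36; K' ⊕ opad = 5e a7 5c 5c.
Inner hash: sum = 52+205+54+54+105+111+120+98+122 = 921 → 03 99.
Outer hash (recomputed tag): sum = 94+167+92+92+3+153 = 601 → 02 59.
Recomputed tag = 0259; claimed = 02a8 → mismatch.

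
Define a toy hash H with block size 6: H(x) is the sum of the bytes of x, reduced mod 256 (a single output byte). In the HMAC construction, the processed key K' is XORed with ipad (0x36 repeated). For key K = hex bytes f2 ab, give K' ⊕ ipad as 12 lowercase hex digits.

Key hex bytes f2 ab is 2 bytes ≤ B = 6; zero-pad to 6 bytes: K' = f2 ab 00 00 00 00.
XOR each byte with 0x36: f2⊕36=c4, ab⊕36=9d, 00⊕36=36, 00⊕36=36, 00⊕36=36, 00⊕36=36.

c49d36363636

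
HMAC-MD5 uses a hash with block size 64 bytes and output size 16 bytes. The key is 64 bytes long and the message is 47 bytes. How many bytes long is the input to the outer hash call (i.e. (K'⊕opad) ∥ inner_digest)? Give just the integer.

80

Key is 64 ≤ 64 bytes, zero-padded: |K'| = 64.
Outer input = (K'⊕opad) ∥ H(inner) → 64 + 16 = 80 bytes.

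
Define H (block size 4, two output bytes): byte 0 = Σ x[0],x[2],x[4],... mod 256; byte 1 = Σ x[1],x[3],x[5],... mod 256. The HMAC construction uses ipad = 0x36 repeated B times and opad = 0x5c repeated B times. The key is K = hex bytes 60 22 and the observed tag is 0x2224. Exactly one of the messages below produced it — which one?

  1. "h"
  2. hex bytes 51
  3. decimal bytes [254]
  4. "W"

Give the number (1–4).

Key hex bytes 60 22 is 2 bytes ≤ B = 4; zero-pad to 4 bytes: K' = 60 22 00 00.
K' ⊕ ipad = 56 14 36 36; K' ⊕ opad = 3c 7e 5c 5c.
m1: inner = H(56 14 36 36 68) = f4 4a; tag = H(3c 7e 5c 5c f4 4a) = 8c24
m2: inner = H(56 14 36 36 51) = dd 4a; tag = H(3c 7e 5c 5c dd 4a) = 7524
m3: inner = H(56 14 36 36 fe) = 8a 4a; tag = H(3c 7e 5c 5c 8a 4a) = 2224 ← matches
m4: inner = H(56 14 36 36 57) = e3 4a; tag = H(3c 7e 5c 5c e3 4a) = 7b24

3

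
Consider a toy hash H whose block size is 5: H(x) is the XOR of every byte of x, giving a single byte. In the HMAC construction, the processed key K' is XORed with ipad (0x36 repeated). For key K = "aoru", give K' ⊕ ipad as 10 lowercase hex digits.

5759444336

Key "aoru" = 61 6f 72 75 is 4 bytes ≤ B = 5; zero-pad to 5 bytes: K' = 61 6f 72 75 00.
XOR each byte with 0x36: 61⊕36=57, 6f⊕36=59, 72⊕36=44, 75⊕36=43, 00⊕36=36.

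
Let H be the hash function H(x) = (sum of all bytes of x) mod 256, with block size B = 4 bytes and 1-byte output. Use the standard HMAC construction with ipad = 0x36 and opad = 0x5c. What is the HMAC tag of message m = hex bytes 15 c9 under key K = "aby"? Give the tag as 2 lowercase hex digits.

0a

Key "aby" = 61 62 79 is 3 bytes ≤ B = 4; zero-pad to 4 bytes: K' = 61 62 79 00.
K' ⊕ ipad = 57 54 4f 36.  K' ⊕ opad = 3d 3e 25 5c.
Inner input = (K'⊕ipad) ∥ m = 57 54 4f 36 ∥ 15 c9.
Inner hash: sum = 87+84+79+54+21+201 = 526; mod 256 = 14 → 0e.
Outer input = (K'⊕opad) ∥ inner = 3d 3e 25 5c ∥ 0e.
Outer hash (tag): sum = 61+62+37+92+14 = 266; mod 256 = 10 → 0a.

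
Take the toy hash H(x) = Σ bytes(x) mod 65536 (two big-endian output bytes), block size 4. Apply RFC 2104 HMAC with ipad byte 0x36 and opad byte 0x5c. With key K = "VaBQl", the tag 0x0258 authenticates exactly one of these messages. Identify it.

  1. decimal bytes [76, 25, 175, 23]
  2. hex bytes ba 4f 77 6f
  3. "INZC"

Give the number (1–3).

Key "VaBQl" = 56 61 42 51 6c is 5 bytes > B = 4, so hash it first: H(key) = 01 b6, then zero-pad to 4 bytes: K' = 01 b6 00 00.
K' ⊕ ipad = 37 80 36 36; K' ⊕ opad = 5d ea 5c 5c.
m1: inner = H(37 80 36 36 4c 19 af 17) = 02 4e; tag = H(5d ea 5c 5c 02 4e) = 024f
m2: inner = H(37 80 36 36 ba 4f 77 6f) = 03 12; tag = H(5d ea 5c 5c 03 12) = 0214
m3: inner = H(37 80 36 36 49 4e 5a 43) = 02 57; tag = H(5d ea 5c 5c 02 57) = 0258 ← matches

3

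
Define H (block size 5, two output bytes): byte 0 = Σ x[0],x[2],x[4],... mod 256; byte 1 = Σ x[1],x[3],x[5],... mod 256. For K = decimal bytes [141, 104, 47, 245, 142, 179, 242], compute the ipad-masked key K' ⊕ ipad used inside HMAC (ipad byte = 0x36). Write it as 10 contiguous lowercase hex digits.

Key decimal bytes [141, 104, 47, 245, 142, 179, 242] = 8d 68 2f f5 8e b3 f2 is 7 bytes > B = 5, so hash it first: H(key) = 3c 10, then zero-pad to 5 bytes: K' = 3c 10 00 00 00.
XOR each byte with 0x36: 3c⊕36=0a, 10⊕36=26, 00⊕36=36, 00⊕36=36, 00⊕36=36.

0a26363636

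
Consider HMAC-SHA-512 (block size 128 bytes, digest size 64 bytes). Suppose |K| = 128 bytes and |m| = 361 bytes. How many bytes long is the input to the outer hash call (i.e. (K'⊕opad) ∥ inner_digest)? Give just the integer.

192

Key is 128 ≤ 128 bytes, zero-padded: |K'| = 128.
Outer input = (K'⊕opad) ∥ H(inner) → 128 + 64 = 192 bytes.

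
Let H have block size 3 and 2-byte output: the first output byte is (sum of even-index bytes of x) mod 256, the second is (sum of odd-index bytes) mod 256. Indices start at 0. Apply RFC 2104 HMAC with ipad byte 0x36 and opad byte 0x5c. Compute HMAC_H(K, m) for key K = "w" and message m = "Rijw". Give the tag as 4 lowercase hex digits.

Key "w" = 77 is 1 byte ≤ B = 3; zero-pad to 3 bytes: K' = 77 00 00.
K' ⊕ ipad = 41 36 36.  K' ⊕ opad = 2b 5c 5c.
Inner input = (K'⊕ipad) ∥ m = 41 36 36 ∥ 52 69 6a 77.
Inner hash: even-index sum = 343 mod 256 = 87; odd-index sum = 242 mod 256 = 242 → 57 f2.
Outer input = (K'⊕opad) ∥ inner = 2b 5c 5c ∥ 57 f2.
Outer hash (tag): even-index sum = 377 mod 256 = 121; odd-index sum = 179 mod 256 = 179 → 79 b3.

79b3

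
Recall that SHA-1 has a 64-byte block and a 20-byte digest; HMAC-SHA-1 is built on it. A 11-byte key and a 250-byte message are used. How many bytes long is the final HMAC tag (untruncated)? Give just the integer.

The tag is one SHA-1 digest: 20 bytes.

20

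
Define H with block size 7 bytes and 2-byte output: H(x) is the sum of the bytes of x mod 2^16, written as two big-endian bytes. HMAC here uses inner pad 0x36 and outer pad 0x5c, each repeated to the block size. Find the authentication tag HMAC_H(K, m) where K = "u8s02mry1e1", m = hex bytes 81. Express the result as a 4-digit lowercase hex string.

0385

Key "u8s02mry1e1" = 75 38 73 30 32 6d 72 79 31 65 31 is 11 bytes > B = 7, so hash it first: H(key) = 03 a1, then zero-pad to 7 bytes: K' = 03 a1 00 00 00 00 00.
K' ⊕ ipad = 35 97 36 36 36 36 36.  K' ⊕ opad = 5f fd 5c 5c 5c 5c 5c.
Inner input = (K'⊕ipad) ∥ m = 35 97 36 36 36 36 36 ∥ 81.
Inner hash: sum = 53+151+54+54+54+54+54+129 = 603 → 02 5b.
Outer input = (K'⊕opad) ∥ inner = 5f fd 5c 5c 5c 5c 5c ∥ 02 5b.
Outer hash (tag): sum = 95+253+92+92+92+92+92+2+91 = 901 → 03 85.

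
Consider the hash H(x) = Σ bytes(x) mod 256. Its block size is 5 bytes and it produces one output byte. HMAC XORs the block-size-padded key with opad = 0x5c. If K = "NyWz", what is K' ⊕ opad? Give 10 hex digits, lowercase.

12250b265c

Key "NyWz" = 4e 79 57 7a is 4 bytes ≤ B = 5; zero-pad to 5 bytes: K' = 4e 79 57 7a 00.
XOR each byte with 0x5c: 4e⊕5c=12, 79⊕5c=25, 57⊕5c=0b, 7a⊕5c=26, 00⊕5c=5c.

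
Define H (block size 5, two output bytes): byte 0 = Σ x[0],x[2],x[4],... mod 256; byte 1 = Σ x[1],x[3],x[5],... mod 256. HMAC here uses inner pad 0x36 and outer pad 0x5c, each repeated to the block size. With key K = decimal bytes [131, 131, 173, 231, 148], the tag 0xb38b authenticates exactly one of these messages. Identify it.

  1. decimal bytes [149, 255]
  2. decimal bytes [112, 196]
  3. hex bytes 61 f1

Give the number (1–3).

1

Key decimal bytes [131, 131, 173, 231, 148] = 83 83 ad e7 94 is exactly B = 5 bytes: K' = 83 83 ad e7 94.
K' ⊕ ipad = b5 b5 9b d1 a2; K' ⊕ opad = df df f1 bb c8.
m1: inner = H(b5 b5 9b d1 a2 95 ff) = f1 1b; tag = H(df df f1 bb c8 f1 1b) = b38b ← matches
m2: inner = H(b5 b5 9b d1 a2 70 c4) = b6 f6; tag = H(df df f1 bb c8 b6 f6) = 8e50
m3: inner = H(b5 b5 9b d1 a2 61 f1) = e3 e7; tag = H(df df f1 bb c8 e3 e7) = 7f7d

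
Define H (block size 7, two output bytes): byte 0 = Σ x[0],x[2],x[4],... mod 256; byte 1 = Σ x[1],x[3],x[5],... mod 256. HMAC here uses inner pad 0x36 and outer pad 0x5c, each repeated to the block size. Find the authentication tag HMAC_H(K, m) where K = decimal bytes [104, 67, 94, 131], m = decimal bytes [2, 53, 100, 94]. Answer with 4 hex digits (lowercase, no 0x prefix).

Key decimal bytes [104, 67, 94, 131] = 68 43 5e 83 is 4 bytes ≤ B = 7; zero-pad to 7 bytes: K' = 68 43 5e 83 00 00 00.
K' ⊕ ipad = 5e 75 68 b5 36 36 36.  K' ⊕ opad = 34 1f 02 df 5c 5c 5c.
Inner input = (K'⊕ipad) ∥ m = 5e 75 68 b5 36 36 36 ∥ 02 35 64 5e.
Inner hash: even-index sum = 453 mod 256 = 197; odd-index sum = 454 mod 256 = 198 → c5 c6.
Outer input = (K'⊕opad) ∥ inner = 34 1f 02 df 5c 5c 5c ∥ c5 c6.
Outer hash (tag): even-index sum = 436 mod 256 = 180; odd-index sum = 543 mod 256 = 31 → b4 1f.

b41f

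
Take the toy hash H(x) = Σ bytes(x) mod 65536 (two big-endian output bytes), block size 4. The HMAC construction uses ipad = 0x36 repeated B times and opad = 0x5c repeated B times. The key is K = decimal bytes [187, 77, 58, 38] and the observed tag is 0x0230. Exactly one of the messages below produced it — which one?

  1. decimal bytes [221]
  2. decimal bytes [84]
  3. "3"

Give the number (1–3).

3

Key decimal bytes [187, 77, 58, 38] = bb 4d 3a 26 is exactly B = 4 bytes: K' = bb 4d 3a 26.
K' ⊕ ipad = 8d 7b 0c 10; K' ⊕ opad = e7 11 66 7a.
m1: inner = H(8d 7b 0c 10 dd) = 02 01; tag = H(e7 11 66 7a 02 01) = 01db
m2: inner = H(8d 7b 0c 10 54) = 01 78; tag = H(e7 11 66 7a 01 78) = 0251
m3: inner = H(8d 7b 0c 10 33) = 01 57; tag = H(e7 11 66 7a 01 57) = 0230 ← matches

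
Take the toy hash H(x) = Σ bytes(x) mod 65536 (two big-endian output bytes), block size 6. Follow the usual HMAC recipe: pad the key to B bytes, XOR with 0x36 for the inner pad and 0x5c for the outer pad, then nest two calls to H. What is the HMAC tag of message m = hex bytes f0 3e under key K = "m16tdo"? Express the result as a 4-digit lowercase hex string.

Key "m16tdo" = 6d 31 36 74 64 6f is exactly B = 6 bytes: K' = 6d 31 36 74 64 6f.
K' ⊕ ipad = 5b 07 00 42 52 59.  K' ⊕ opad = 31 6d 6a 28 38 33.
Inner input = (K'⊕ipad) ∥ m = 5b 07 00 42 52 59 ∥ f0 3e.
Inner hash: sum = 91+7+0+66+82+89+240+62 = 637 → 02 7d.
Outer input = (K'⊕opad) ∥ inner = 31 6d 6a 28 38 33 ∥ 02 7d.
Outer hash (tag): sum = 49+109+106+40+56+51+2+125 = 538 → 02 1a.

021a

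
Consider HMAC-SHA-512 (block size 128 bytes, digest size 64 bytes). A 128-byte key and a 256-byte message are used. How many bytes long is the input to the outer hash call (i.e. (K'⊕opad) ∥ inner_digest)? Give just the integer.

192

Key is 128 ≤ 128 bytes, zero-padded: |K'| = 128.
Outer input = (K'⊕opad) ∥ H(inner) → 128 + 64 = 192 bytes.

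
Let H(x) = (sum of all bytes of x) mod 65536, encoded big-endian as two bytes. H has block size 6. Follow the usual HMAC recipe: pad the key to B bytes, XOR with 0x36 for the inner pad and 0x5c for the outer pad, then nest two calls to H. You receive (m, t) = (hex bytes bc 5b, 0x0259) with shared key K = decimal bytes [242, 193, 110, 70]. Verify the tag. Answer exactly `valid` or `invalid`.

Key decimal bytes [242, 193, 110, 70] = f2 c1 6e 46 is 4 bytes ≤ B = 6; zero-pad to 6 bytes: K' = f2 c1 6e 46 00 00.
K' ⊕ ipad = c4 f7 58 70 36 36; K' ⊕ opad = ae 9d 32 1a 5c 5c.
Inner hash: sum = 196+247+88+112+54+54+188+91 = 1030 → 04 06.
Outer hash (recomputed tag): sum = 174+157+50+26+92+92+4+6 = 601 → 02 59.
Recomputed tag = 0259; claimed = 0259 → match.

valid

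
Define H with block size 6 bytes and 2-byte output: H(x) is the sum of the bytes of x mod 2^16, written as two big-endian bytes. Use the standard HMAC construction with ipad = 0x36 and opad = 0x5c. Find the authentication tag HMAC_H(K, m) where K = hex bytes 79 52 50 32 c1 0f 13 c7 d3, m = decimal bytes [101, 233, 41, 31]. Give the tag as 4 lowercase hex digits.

0307

Key hex bytes 79 52 50 32 c1 0f 13 c7 d3 is 9 bytes > B = 6, so hash it first: H(key) = 03 ca, then zero-pad to 6 bytes: K' = 03 ca 00 00 00 00.
K' ⊕ ipad = 35 fc 36 36 36 36.  K' ⊕ opad = 5f 96 5c 5c 5c 5c.
Inner input = (K'⊕ipad) ∥ m = 35 fc 36 36 36 36 ∥ 65 e9 29 1f.
Inner hash: sum = 53+252+54+54+54+54+101+233+41+31 = 927 → 03 9f.
Outer input = (K'⊕opad) ∥ inner = 5f 96 5c 5c 5c 5c ∥ 03 9f.
Outer hash (tag): sum = 95+150+92+92+92+92+3+159 = 775 → 03 07.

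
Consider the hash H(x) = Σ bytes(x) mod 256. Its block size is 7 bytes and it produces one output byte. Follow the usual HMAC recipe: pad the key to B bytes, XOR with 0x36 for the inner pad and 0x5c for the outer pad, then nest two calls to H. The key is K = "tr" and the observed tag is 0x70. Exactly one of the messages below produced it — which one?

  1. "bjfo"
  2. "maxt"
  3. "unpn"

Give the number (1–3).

2

Key "tr" = 74 72 is 2 bytes ≤ B = 7; zero-pad to 7 bytes: K' = 74 72 00 00 00 00 00.
K' ⊕ ipad = 42 44 36 36 36 36 36; K' ⊕ opad = 28 2e 5c 5c 5c 5c 5c.
m1: inner = H(42 44 36 36 36 36 36 62 6a 66 6f) = 35; tag = H(28 2e 5c 5c 5c 5c 5c 35) = 57
m2: inner = H(42 44 36 36 36 36 36 6d 61 78 74) = 4e; tag = H(28 2e 5c 5c 5c 5c 5c 4e) = 70 ← matches
m3: inner = H(42 44 36 36 36 36 36 75 6e 70 6e) = 55; tag = H(28 2e 5c 5c 5c 5c 5c 55) = 77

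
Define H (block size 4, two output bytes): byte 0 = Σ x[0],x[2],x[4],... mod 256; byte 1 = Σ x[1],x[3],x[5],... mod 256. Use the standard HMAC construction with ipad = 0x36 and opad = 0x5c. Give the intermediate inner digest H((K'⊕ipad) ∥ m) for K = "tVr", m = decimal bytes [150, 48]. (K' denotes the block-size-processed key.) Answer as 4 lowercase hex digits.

Key "tVr" = 74 56 72 is 3 bytes ≤ B = 4; zero-pad to 4 bytes: K' = 74 56 72 00.
K' ⊕ ipad = 42 60 44 36.
Inner input = 42 60 44 36 ∥ 96 30.
Inner hash: even-index sum = 284 mod 256 = 28; odd-index sum = 198 mod 256 = 198 → 1c c6.

1cc6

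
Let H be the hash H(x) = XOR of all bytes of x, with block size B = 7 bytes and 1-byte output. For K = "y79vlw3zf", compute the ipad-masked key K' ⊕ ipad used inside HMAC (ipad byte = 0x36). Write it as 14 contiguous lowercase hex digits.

03363636363636

Key "y79vlw3zf" = 79 37 39 76 6c 77 33 7a 66 is 9 bytes > B = 7, so hash it first: H(key) = 35, then zero-pad to 7 bytes: K' = 35 00 00 00 00 00 00.
XOR each byte with 0x36: 35⊕36=03, 00⊕36=36, 00⊕36=36, 00⊕36=36, 00⊕36=36, 00⊕36=36, 00⊕36=36.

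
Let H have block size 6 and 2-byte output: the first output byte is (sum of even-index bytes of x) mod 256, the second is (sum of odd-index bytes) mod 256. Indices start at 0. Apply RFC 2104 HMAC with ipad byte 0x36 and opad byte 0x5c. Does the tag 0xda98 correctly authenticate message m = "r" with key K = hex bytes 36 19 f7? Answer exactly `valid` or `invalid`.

valid

Key hex bytes 36 19 f7 is 3 bytes ≤ B = 6; zero-pad to 6 bytes: K' = 36 19 f7 00 00 00.
K' ⊕ ipad = 00 2f c1 36 36 36; K' ⊕ opad = 6a 45 ab 5c 5c 5c.
Inner hash: even-index sum = 361 mod 256 = 105; odd-index sum = 155 mod 256 = 155 → 69 9b.
Outer hash (recomputed tag): even-index sum = 474 mod 256 = 218; odd-index sum = 408 mod 256 = 152 → da 98.
Recomputed tag = da98; claimed = da98 → match.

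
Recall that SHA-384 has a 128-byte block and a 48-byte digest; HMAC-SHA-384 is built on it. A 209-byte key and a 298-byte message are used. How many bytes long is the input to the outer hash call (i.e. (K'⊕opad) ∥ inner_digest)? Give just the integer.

Key is 209 > 128 bytes, so it is hashed to 48 bytes then zero-padded to 128: |K'| = 128.
Outer input = (K'⊕opad) ∥ H(inner) → 128 + 48 = 176 bytes.

176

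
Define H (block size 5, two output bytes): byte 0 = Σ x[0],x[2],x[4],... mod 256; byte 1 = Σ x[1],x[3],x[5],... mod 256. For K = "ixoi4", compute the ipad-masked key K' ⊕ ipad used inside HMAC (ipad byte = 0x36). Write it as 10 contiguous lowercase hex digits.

Key "ixoi4" = 69 78 6f 69 34 is exactly B = 5 bytes: K' = 69 78 6f 69 34.
XOR each byte with 0x36: 69⊕36=5f, 78⊕36=4e, 6f⊕36=59, 69⊕36=5f, 34⊕36=02.

5f4e595f02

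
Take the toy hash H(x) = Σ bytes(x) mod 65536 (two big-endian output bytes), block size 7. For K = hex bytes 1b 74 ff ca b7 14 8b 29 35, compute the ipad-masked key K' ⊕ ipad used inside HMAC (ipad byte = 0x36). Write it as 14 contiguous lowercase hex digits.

Key hex bytes 1b 74 ff ca b7 14 8b 29 35 is 9 bytes > B = 7, so hash it first: H(key) = 04 0c, then zero-pad to 7 bytes: K' = 04 0c 00 00 00 00 00.
XOR each byte with 0x36: 04⊕36=32, 0c⊕36=3a, 00⊕36=36, 00⊕36=36, 00⊕36=36, 00⊕36=36, 00⊕36=36.

323a3636363636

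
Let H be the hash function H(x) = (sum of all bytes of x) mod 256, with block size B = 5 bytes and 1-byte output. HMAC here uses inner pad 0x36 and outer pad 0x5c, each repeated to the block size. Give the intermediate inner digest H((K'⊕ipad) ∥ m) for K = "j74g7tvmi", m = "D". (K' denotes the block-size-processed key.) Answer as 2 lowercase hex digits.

21

Key "j74g7tvmi" = 6a 37 34 67 37 74 76 6d 69 is 9 bytes > B = 5, so hash it first: H(key) = 33, then zero-pad to 5 bytes: K' = 33 00 00 00 00.
K' ⊕ ipad = 05 36 36 36 36.
Inner input = 05 36 36 36 36 ∥ 44.
Inner hash: sum = 5+54+54+54+54+68 = 289; mod 256 = 33 → 21.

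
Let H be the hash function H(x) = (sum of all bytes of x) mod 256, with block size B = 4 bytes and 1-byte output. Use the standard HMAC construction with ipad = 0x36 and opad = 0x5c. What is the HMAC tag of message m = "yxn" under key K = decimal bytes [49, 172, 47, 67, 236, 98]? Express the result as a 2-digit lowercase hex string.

81

Key decimal bytes [49, 172, 47, 67, 236, 98] = 31 ac 2f 43 ec 62 is 6 bytes > B = 4, so hash it first: H(key) = 9d, then zero-pad to 4 bytes: K' = 9d 00 00 00.
K' ⊕ ipad = ab 36 36 36.  K' ⊕ opad = c1 5c 5c 5c.
Inner input = (K'⊕ipad) ∥ m = ab 36 36 36 ∥ 79 78 6e.
Inner hash: sum = 171+54+54+54+121+120+110 = 684; mod 256 = 172 → ac.
Outer input = (K'⊕opad) ∥ inner = c1 5c 5c 5c ∥ ac.
Outer hash (tag): sum = 193+92+92+92+172 = 641; mod 256 = 129 → 81.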